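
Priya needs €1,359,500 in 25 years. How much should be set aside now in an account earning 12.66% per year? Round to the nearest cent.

Discount factor = (1+0.1266)^(−25) = 0.050787; PV = 1,359,500 × 0.050787 = 69,045.5255

€69,045.53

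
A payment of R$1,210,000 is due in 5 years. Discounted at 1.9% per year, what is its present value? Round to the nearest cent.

R$1,101,322.34

PV = FV·(1+i)^(−n) = 1,210,000 × 0.910184 = 1,101,322.3436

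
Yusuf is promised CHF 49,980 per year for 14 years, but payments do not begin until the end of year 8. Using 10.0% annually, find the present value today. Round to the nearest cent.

CHF 188,938.17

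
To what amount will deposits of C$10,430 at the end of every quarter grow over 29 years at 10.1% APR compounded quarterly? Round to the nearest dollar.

C$7,039,005

Periodic rate i = 0.101/4 = 0.02525; n = 29 × 4 = 116 periods.
FV = PMT · [(1+i)^n − 1] / i = 10430 · 674.880621 = 7,039,004.8721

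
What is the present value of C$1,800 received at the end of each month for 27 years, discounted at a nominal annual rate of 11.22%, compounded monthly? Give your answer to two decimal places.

C$183,074.46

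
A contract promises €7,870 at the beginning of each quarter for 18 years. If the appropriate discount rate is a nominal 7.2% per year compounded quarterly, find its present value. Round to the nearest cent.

i = 0.072/4 = 0.018 per quarter; n = 18·4 = 72.
Annuity factor a(72|0.018) × (1+i) = 40.901198; PV = 7870 × 40.901198 = 321,892.4261
Payments are at the start of each period, so multiply by (1+i).

€321,892.43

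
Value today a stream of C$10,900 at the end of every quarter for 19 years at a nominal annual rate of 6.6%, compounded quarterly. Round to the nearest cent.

C$470,155.85

i = 0.066/4 = 0.0165 per quarter; n = 19·4 = 76.
PV = 10900 × [1 − (1+0.0165)^(−76)] / 0.0165 = 10900 × 43.133565 = 470,155.8542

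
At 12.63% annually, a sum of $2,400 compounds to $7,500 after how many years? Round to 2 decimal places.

n = ln(7500/2400) / ln(1+0.1263) = ln(3.12500) / 0.118938 = 9.5801 years

9.58 years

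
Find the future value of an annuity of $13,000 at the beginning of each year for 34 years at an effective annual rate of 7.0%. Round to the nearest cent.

$1,784,079.42

FV = PMT · [(1+i)^n − 1] / i × (1+i) = 13000 · 137.236878 = 1,784,079.4186
(annuity-due: payments at period start, so ×(1+i).)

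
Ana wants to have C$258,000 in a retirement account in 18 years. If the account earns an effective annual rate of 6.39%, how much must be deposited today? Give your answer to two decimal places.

C$84,606.78

Discount factor = (1+0.0639)^(−18) = 0.327933; PV = 258,000 × 0.327933 = 84,606.7759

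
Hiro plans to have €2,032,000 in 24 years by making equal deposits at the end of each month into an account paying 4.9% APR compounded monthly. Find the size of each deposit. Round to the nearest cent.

€3,714.73

i = 0.049/12 = 0.00408333 per month; n = 24·12 = 288.
FV-annuity factor = 547.011564; PMT = 2.032e+06 / 547.011564 = 3,714.7295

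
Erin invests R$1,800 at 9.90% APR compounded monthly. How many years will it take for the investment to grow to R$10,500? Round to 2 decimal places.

Periodic rate i = 0.099/12 = 0.00825.
n = ln(10500/1800) / ln(1+0.00825) = ln(5.83333) / 0.008216 = 214.6489 months
= 214.6489/12 years

17.89 years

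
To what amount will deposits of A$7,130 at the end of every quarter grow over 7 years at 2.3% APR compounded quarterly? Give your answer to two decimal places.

i = 0.023/4 = 0.00575 per quarter; n = 7·4 = 28.
FV = 7130 × [(1+0.00575)^28 − 1] / 0.00575 = 7130 × 30.285815 = 215,937.8615

A$215,937.86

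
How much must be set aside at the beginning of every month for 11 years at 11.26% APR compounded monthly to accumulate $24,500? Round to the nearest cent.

With 12 periods per year: i = 0.00938333, n = 132.
PMT = 24500 / ( [(1+0.00938333)^132 − 1] / 0.00938333 × (1+i) ) = 24500 / 261.497498 = 93.6911

$93.69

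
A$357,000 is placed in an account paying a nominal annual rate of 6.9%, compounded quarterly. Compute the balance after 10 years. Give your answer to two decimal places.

i = 0.069/4 = 0.01725 per quarter; n = 10·4 = 40.
357,000 × (1+0.01725)^40 = 357,000 × 1.982020 = 707,580.9909

A$707,580.99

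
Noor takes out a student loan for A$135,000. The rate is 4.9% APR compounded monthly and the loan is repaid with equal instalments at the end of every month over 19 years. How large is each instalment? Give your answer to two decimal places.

A$911.02

Periodic rate i = 0.049/12 = 0.00408333; n = 19 × 12 = 228 periods.
PMT = 135000 / ( [1 − (1+0.00408333)^(−228)] / 0.00408333 ) = 135000 / 148.185981 = 911.0174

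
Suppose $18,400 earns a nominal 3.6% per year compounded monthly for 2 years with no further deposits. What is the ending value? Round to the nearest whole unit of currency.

$19,772

Periodic rate i = 0.036/12 = 0.003; n = 2 × 12 = 24 periods.
FV = PV·(1+i)^n = 18,400 × 1.074540 = 19,771.5272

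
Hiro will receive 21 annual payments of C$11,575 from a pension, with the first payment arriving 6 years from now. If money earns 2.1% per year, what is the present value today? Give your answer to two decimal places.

C$175,696.01

Value one period before first payment (t=5): 11575 × [1 − (1+0.021)^(−21)] / 0.021 = 11575 × 16.841067 = 194,935.3509
PV₀ = 194,935.3509 / (1+0.021)^5 = 194,935.3509 / 1.109504 = 175,696.0079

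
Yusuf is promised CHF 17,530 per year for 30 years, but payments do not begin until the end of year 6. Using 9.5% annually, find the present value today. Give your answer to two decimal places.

CHF 109,514.92

Value one period before first payment (t=5): 17530 × [1 − (1+0.095)^(−30)] / 0.095 = 17530 × 9.834719 = 172,402.6282
Discount back 5 years: 172,402.6282 × (1+0.095)^(−5) = 172,402.6282 × 0.635228 = 109,514.9190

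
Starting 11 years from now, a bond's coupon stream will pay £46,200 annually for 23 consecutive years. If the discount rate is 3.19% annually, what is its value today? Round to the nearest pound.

£544,156

PV at t=10 (ordinary 23-year annuity): 46200 × a(23|0.0319) = 46200 × 16.123421 = 744,902.0316
PV₀ = 744,902.0316 / (1+0.0319)^10 = 744,902.0316 / 1.368914 = 544,155.5139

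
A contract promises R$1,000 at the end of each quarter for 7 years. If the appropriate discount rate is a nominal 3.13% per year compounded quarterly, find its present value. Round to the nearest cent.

R$25,057.29

Periodic rate i = 0.0313/4 = 0.007825; n = 7 × 4 = 28 periods.
Annuity factor a(28|0.007825) = 25.057294; PV = 1000 × 25.057294 = 25,057.2942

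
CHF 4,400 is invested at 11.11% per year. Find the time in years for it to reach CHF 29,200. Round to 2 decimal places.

17.96 years

n = ln(29200/4400) / ln(1+0.1111) = ln(6.63636) / 0.105351 = 17.9645 years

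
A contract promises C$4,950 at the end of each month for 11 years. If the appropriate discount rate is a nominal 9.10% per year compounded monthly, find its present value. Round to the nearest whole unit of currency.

C$411,947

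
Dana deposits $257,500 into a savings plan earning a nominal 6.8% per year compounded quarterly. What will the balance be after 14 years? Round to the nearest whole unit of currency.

Periodic rate i = 0.068/4 = 0.017; n = 14 × 4 = 56 periods.
257,500 × (1+0.017)^56 = 257,500 × 2.570238 = 661,836.3208

$661,836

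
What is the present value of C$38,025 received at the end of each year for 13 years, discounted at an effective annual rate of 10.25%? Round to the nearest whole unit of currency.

PV = 38025 × [1 − (1+0.1025)^(−13)] / 0.1025 = 38025 × 7.012286 = 266,642.1566

C$266,642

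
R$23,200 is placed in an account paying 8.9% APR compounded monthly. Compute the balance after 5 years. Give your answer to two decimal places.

i = 0.089/12 = 0.00741667 per month; n = 5·12 = 60.
23,200 × (1+0.00741667)^60 = 23,200 × 1.557930 = 36,143.9720

R$36,143.97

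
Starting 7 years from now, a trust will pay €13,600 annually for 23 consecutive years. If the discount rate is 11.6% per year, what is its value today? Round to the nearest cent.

€55,824.96

Value one period before first payment (t=6): 13600 × [1 − (1+0.116)^(−23)] / 0.116 = 13600 × 7.930028 = 107,848.3767
PV₀ = 107,848.3767 / (1+0.116)^6 = 107,848.3767 / 1.931902 = 55,824.9631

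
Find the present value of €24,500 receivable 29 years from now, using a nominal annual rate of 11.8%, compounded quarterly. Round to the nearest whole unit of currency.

With 4 periods per year: i = 0.0295, n = 116.
PV = FV·(1+i)^(−n) = 24,500 × 0.034304 = 840.4451

€840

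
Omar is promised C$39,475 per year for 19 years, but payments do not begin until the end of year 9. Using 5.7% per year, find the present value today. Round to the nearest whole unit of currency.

C$289,443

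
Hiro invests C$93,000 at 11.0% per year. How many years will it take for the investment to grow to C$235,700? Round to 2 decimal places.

n = ln(235700/93000) / ln(1+0.11) = ln(2.53441) / 0.104360 = 8.9111 years

8.91 years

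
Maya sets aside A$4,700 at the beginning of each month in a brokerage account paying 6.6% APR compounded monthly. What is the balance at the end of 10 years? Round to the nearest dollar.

A$800,212

Periodic rate i = 0.066/12 = 0.0055; n = 10 × 12 = 120 periods.
FV = 4700 × [(1+0.0055)^120 − 1] / 0.0055 × (1+i) = 4700 × 170.257964 = 800,212.4315
(annuity-due: payments at period start, so ×(1+i).)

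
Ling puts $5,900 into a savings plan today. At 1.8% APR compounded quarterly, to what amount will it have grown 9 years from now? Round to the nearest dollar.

$6,935

i = 0.018/4 = 0.0045 per quarter; n = 9·4 = 36.
FV = PV·(1+i)^n = 5,900 × 1.175433 = 6,935.0547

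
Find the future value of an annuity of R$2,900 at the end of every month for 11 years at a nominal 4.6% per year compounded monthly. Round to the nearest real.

R$497,065

Periodic rate i = 0.046/12 = 0.00383333; n = 11 × 12 = 132 periods.
FV = PMT · [(1+i)^n − 1] / i = 2900 · 171.401635 = 497,064.7424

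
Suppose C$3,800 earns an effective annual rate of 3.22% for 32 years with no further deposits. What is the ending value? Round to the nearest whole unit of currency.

C$10,477

3,800 × (1+0.0322)^32 = 3,800 × 2.757042 = 10,476.7589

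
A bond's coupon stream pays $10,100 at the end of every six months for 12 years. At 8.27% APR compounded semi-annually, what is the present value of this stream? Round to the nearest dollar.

$151,888

i = 0.0827/2 = 0.04135 per half-year; n = 12·2 = 24.
Annuity factor a(24|0.04135) = 15.038387; PV = 10100 × 15.038387 = 151,887.7087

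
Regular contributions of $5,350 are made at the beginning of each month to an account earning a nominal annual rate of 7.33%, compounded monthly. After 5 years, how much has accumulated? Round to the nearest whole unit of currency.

Periodic rate i = 0.0733/12 = 0.00610833; n = 5 × 12 = 60 periods.
Accumulation factor s(60|0.00610833) × (1+i) = 72.648815; FV = 5350 × 72.648815 = 388,671.1585
(annuity-due: payments at period start, so ×(1+i).)

$388,671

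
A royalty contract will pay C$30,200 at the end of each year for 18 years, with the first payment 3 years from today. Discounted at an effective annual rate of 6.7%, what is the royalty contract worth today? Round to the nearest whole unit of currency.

C$272,707

Value one period before first payment (t=2): 30200 × [1 − (1+0.067)^(−18)] / 0.067 = 30200 × 10.280588 = 310,473.7514
PV₀ = 310,473.7514 / (1+0.067)^2 = 310,473.7514 / 1.138489 = 272,706.8522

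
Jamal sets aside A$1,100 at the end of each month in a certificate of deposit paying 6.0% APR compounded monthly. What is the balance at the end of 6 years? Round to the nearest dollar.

Periodic rate i = 0.06/12 = 0.005; n = 6 × 12 = 72 periods.
FV = PMT · [(1+i)^n − 1] / i = 1100 · 86.408856 = 95,049.7413

A$95,050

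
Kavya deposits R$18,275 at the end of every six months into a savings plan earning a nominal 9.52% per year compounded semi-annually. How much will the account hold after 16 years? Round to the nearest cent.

R$1,316,295.28

i = 0.0952/2 = 0.0476 per half-year; n = 16·2 = 32.
Accumulation factor s(32|0.0476) = 72.027102; FV = 18275 × 72.027102 = 1,316,295.2826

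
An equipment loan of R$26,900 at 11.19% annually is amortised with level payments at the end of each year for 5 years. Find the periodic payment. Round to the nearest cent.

R$7,313.16

PMT = 26900 / ( [1 − (1+0.1119)^(−5)] / 0.1119 ) = 26900 / 3.678300 = 7,313.1608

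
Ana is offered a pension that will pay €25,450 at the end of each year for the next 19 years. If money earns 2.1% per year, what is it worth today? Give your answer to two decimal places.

PV = PMT · [1 − (1+i)^(−n)] / i = 25450 · 15.534819 = 395,361.1373

€395,361.14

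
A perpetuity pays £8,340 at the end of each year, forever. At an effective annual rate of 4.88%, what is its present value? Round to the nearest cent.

£170,901.64

PV = C/r = 8340/0.0488 = 170,901.6393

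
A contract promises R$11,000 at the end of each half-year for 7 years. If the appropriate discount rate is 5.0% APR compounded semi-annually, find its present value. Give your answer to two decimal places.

R$128,600.03

Periodic rate i = 0.05/2 = 0.025; n = 7 × 2 = 14 periods.
PV = 11000 × [1 − (1+0.025)^(−14)] / 0.025 = 11000 × 11.690912 = 128,600.0339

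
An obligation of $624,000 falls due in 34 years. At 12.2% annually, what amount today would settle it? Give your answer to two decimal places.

$12,457.40

PV = FV·(1+i)^(−n) = 624,000 × 0.019964 = 12,457.4013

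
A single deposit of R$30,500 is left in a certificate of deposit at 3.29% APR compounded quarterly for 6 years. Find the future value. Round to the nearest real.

R$37,126

With 4 periods per year: i = 0.008225, n = 24.
30,500 × (1+0.008225)^24 = 30,500 × 1.217248 = 37,126.0656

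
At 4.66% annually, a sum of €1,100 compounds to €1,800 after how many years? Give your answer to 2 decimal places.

10.81 years

n = ln(1800/1100) / ln(1+0.0466) = ln(1.63636) / 0.045547 = 10.8125 years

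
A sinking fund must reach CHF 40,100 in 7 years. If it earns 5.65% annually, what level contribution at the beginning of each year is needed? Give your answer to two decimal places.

CHF 4,570.33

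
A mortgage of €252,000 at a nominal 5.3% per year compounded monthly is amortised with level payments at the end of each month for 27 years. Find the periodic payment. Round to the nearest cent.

i = 0.053/12 = 0.00441667 per month; n = 27·12 = 324.
PMT = 252000 / ( [1 − (1+0.00441667)^(−324)] / 0.00441667 ) = 252000 / 172.115277 = 1,464.1350

€1,464.13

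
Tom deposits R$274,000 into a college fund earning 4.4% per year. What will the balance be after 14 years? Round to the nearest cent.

R$500,676.89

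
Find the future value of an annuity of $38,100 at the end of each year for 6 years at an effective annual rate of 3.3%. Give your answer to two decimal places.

FV = 38100 × [(1+0.033)^6 − 1] / 0.033 = 38100 × 6.517326 = 248,310.1286

$248,310.13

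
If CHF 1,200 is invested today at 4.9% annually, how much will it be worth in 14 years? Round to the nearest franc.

1,200 × (1+0.049)^14 = 1,200 × 1.953695 = 2,344.4344

CHF 2,344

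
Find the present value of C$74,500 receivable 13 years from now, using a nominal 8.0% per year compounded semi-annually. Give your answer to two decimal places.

i = 0.08/2 = 0.04 per half-year; n = 13·2 = 26.
Discount factor = (1+0.04)^(−26) = 0.360689; PV = 74,500 × 0.360689 = 26,871.3479

C$26,871.35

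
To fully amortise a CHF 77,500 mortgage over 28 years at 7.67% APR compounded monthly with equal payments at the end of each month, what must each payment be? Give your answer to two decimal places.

CHF 561.35

Periodic rate i = 0.0767/12 = 0.00639167; n = 28 × 12 = 336 periods.
PMT = 77500 / ( [1 − (1+0.00639167)^(−336)] / 0.00639167 ) = 77500 / 138.060268 = 561.3490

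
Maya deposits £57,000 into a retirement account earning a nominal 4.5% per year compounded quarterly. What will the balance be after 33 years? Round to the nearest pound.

£249,575

i = 0.045/4 = 0.01125 per quarter; n = 33·4 = 132.
FV = 57,000 × (1 + 0.01125)^132 = 249,575.1987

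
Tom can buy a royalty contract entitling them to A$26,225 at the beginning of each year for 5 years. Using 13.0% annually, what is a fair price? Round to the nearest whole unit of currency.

PV = PMT · [1 − (1+i)^(−n)] / i × (1+i) = 26225 · 3.974471 = 104,230.5105
Payments are at the start of each period, so multiply by (1+i).

A$104,231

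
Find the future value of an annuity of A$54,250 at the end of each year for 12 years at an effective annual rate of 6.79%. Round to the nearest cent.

FV = 54250 × [(1+0.0679)^12 − 1] / 0.0679 = 54250 × 17.668898 = 958,537.6969

A$958,537.70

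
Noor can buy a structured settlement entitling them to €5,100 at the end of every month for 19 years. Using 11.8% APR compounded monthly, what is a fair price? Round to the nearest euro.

€462,934

i = 0.118/12 = 0.00983333 per month; n = 19·12 = 228.
PV = PMT · [1 − (1+i)^(−n)] / i = 5100 · 90.771281 = 462,933.5323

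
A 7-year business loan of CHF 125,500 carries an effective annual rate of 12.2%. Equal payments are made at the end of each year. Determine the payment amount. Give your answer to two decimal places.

PMT = 125500 / ( [1 − (1+0.122)^(−7)] / 0.122 ) = 125500 / 4.534959 = 27,673.9006

CHF 27,673.90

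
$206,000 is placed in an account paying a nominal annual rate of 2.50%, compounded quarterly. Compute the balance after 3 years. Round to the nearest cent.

$221,992.32

With 4 periods per year: i = 0.00625, n = 12.
FV = 206,000 × (1 + 0.00625)^12 = 221,992.3154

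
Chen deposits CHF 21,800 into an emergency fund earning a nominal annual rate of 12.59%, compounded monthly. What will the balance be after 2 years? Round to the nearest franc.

Periodic rate i = 0.1259/12 = 0.0104917; n = 2 × 12 = 24 periods.
FV = PV·(1+i)^n = 21,800 × 1.284653 = 28,005.4248

CHF 28,005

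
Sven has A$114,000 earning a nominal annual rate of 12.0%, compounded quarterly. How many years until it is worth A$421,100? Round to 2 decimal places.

11.05 years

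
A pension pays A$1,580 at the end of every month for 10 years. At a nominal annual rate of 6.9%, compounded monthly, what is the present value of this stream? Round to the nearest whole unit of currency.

A$136,686

Periodic rate i = 0.069/12 = 0.00575; n = 10 × 12 = 120 periods.
PV = 1580 × [1 − (1+0.00575)^(−120)] / 0.00575 = 1580 × 86.509869 = 136,685.5931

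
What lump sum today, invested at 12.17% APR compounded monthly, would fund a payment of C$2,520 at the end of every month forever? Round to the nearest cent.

C$248,479.87

Periodic rate i = 0.1217/12 = 0.0101417.
PV = PMT / i = 2520 / 0.0101417 = 248,479.8685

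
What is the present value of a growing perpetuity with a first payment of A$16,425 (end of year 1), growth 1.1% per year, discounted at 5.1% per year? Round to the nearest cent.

A$410,625.00

PV = D₁/(r − g) = 16425/(0.051 − 0.011) = 410,625.0000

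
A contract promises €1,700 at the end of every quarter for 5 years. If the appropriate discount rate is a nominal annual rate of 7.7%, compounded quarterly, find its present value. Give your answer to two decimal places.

i = 0.077/4 = 0.01925 per quarter; n = 5·4 = 20.
Annuity factor a(20|0.01925) = 16.470400; PV = 1700 × 16.470400 = 27,999.6807

€27,999.68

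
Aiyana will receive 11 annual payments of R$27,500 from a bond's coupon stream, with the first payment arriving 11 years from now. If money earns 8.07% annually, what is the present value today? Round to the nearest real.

R$90,042

Value one period before first payment (t=10): 27500 × [1 − (1+0.0807)^(−11)] / 0.0807 = 27500 × 7.114784 = 195,656.5565
PV₀ = 195,656.5565 / (1+0.0807)^10 = 195,656.5565 / 2.172959 = 90,041.5352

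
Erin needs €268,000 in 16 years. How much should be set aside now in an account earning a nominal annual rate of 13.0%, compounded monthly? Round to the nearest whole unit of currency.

€33,858

i = 0.13/12 = 0.0108333 per month; n = 16·12 = 192.
Discount factor = (1+0.0108333)^(−192) = 0.126336; PV = 268,000 × 0.126336 = 33,857.9196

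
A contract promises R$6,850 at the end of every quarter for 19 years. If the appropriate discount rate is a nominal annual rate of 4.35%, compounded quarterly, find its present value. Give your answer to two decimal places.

Periodic rate i = 0.0435/4 = 0.010875; n = 19 × 4 = 76 periods.
Annuity factor a(76|0.010875) = 51.537023; PV = 6850 × 51.537023 = 353,028.6107

R$353,028.61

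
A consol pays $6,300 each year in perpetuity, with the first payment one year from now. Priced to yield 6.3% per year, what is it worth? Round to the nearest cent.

$100,000.00

PV = C/r = 6300/0.063 = 100,000.0000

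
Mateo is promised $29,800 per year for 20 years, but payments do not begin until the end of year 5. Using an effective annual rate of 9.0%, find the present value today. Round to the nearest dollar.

$192,713

PV at t=4 (ordinary 20-year annuity): 29800 × a(20|0.09) = 29800 × 9.128546 = 272,030.6609
PV₀ = 272,030.6609 / (1+0.09)^4 = 272,030.6609 / 1.411582 = 192,713.3784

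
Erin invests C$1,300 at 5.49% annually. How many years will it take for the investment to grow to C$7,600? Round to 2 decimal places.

33.04 years

n = ln(7600/1300) / ln(1+0.0549) = ln(5.84615) / 0.053446 = 33.0387 years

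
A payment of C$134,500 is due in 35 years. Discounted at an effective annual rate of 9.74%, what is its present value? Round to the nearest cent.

C$5,199.35

Discount factor = (1+0.0974)^(−35) = 0.038657; PV = 134,500 × 0.038657 = 5,199.3473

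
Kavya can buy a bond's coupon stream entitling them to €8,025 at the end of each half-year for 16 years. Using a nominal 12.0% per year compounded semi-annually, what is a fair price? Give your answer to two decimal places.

€113,024.45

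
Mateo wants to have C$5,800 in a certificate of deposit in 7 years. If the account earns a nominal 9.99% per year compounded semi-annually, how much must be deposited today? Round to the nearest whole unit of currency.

Periodic rate i = 0.0999/2 = 0.04995; n = 7 × 2 = 14 periods.
Discount factor = (1+0.04995)^(−14) = 0.505405; PV = 5,800 × 0.505405 = 2,931.3478

C$2,931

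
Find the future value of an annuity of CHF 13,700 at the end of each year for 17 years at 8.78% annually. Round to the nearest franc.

FV = 13700 × [(1+0.0878)^17 − 1] / 0.0878 = 13700 × 36.235963 = 496,432.6963

CHF 496,433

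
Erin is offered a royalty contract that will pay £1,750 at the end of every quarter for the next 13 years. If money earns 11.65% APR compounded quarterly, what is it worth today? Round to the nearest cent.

£46,582.86

i = 0.1165/4 = 0.029125 per quarter; n = 13·4 = 52.
PV = PMT · [1 − (1+i)^(−n)] / i = 1750 · 26.618779 = 46,582.8627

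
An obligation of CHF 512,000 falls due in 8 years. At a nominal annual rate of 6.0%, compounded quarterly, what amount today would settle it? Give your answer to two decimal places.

CHF 317,948.37

i = 0.06/4 = 0.015 per quarter; n = 8·4 = 32.
PV = 512,000 / (1 + 0.015)^32 = 512,000 / 1.610324 = 317,948.3745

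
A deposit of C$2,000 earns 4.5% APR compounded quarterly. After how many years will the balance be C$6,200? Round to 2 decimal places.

Periodic rate i = 0.045/4 = 0.01125.
(1+i)^n = 6200/2000 = 3.10000, so n = ln 3.10000 / ln 1.01125 = 101.1337 quarters
= 101.1337/4 years

25.28 years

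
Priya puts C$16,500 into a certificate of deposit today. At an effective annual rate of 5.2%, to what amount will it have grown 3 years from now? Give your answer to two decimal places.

C$19,210.17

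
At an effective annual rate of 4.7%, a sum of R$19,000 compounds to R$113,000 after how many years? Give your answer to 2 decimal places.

(1+i)^n = 113000/19000 = 5.94737, so n = ln 5.94737 / ln 1.047 = 38.8197 years

38.82 years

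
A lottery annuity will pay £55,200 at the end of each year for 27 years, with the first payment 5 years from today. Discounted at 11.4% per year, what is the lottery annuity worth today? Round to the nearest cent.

PV at t=4 (ordinary 27-year annuity): 55200 × a(27|0.114) = 55200 × 8.296381 = 457,960.2382
PV₀ = 457,960.2382 / (1+0.114)^4 = 457,960.2382 / 1.540071 = 297,363.0546

£297,363.05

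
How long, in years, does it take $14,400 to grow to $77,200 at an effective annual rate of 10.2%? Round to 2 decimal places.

n = ln(77200/14400) / ln(1+0.102) = ln(5.36111) / 0.097127 = 17.2885 years

17.29 years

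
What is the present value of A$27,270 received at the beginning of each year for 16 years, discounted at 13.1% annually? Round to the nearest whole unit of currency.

PV = 27270 × [1 − (1+0.131)^(−16)] / 0.131 × (1+i) = 27270 × 7.429135 = 202,592.5228
Payments are at the start of each period, so multiply by (1+i).

A$202,593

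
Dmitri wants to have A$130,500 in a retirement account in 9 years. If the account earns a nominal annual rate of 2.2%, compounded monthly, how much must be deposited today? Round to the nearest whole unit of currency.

A$107,078

i = 0.022/12 = 0.00183333 per month; n = 9·12 = 108.
PV = FV·(1+i)^(−n) = 130,500 × 0.820519 = 107,077.6750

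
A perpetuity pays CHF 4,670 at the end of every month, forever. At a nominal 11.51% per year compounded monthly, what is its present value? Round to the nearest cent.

CHF 486,880.97

Periodic rate i = 0.1151/12 = 0.00959167.
PV = PMT / i = 4670 / 0.00959167 = 486,880.9731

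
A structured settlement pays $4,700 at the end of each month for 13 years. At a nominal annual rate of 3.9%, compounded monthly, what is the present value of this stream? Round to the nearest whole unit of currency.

Periodic rate i = 0.039/12 = 0.00325; n = 13 × 12 = 156 periods.
PV = 4700 × [1 − (1+0.00325)^(−156)] / 0.00325 = 4700 × 122.216886 = 574,419.3631

$574,419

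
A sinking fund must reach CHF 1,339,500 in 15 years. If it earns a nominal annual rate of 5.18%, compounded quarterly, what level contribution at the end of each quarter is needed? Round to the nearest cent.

CHF 14,901.03

With 4 periods per year: i = 0.01295, n = 60.
PMT = 1.3395e+06 / ( [(1+0.01295)^60 − 1] / 0.01295 ) = 1.3395e+06 / 89.893124 = 14,901.0285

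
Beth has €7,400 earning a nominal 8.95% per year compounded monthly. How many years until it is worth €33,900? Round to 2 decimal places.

17.07 years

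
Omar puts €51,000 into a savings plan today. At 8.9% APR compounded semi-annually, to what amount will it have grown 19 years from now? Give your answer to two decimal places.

€266,741.79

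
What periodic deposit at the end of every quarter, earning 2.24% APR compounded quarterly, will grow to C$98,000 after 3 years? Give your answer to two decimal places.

i = 0.0224/4 = 0.0056 per quarter; n = 3·4 = 12.
PMT = 98000 / ( [(1+0.0056)^12 − 1] / 0.0056 ) = 98000 / 12.376587 = 7,918.1765

C$7,918.18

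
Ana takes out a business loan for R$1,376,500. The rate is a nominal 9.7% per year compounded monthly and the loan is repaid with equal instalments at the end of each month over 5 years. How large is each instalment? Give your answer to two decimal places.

R$29,043.78

With 12 periods per year: i = 0.00808333, n = 60.
PMT = 1.3765e+06 / ( [1 − (1+0.00808333)^(−60)] / 0.00808333 ) = 1.3765e+06 / 47.393963 = 29,043.7834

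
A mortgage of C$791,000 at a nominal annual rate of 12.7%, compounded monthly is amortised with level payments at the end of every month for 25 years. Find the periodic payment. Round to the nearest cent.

With 12 periods per year: i = 0.0105833, n = 300.
PMT = 791000 / ( [1 − (1+0.0105833)^(−300)] / 0.0105833 ) = 791000 / 90.472703 = 8,742.9685

C$8,742.97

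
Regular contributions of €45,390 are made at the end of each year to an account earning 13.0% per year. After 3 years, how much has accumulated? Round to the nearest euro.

FV = 45390 × [(1+0.13)^3 − 1] / 0.13 = 45390 × 3.406900 = 154,639.1910

€154,639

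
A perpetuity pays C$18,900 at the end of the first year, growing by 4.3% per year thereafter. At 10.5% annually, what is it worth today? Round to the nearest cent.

C$304,838.71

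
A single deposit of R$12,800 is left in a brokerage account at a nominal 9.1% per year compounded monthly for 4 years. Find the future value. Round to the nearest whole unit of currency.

i = 0.091/12 = 0.00758333 per month; n = 4·12 = 48.
FV = PV·(1+i)^n = 12,800 × 1.437099 = 18,394.8722

R$18,395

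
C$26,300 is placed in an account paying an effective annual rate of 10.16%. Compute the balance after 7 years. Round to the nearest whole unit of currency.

26,300 × (1+0.1016)^7 = 26,300 × 1.968645 = 51,775.3733

C$51,775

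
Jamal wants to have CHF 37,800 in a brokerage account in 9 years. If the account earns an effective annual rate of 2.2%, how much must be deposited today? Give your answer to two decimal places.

CHF 31,076.62

PV = 37,800 / (1 + 0.022)^9 = 37,800 / 1.216349 = 31,076.6172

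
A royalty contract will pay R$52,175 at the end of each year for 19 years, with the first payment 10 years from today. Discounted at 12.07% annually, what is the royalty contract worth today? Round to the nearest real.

R$137,222

Value one period before first payment (t=9): 52175 × [1 − (1+0.1207)^(−19)] / 0.1207 = 52175 × 7.334411 = 382,672.8955
PV₀ = 382,672.8955 / (1+0.1207)^9 = 382,672.8955 / 2.788716 = 137,221.8769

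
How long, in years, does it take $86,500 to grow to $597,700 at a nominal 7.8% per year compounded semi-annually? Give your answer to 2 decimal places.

25.26 years

Periodic rate i = 0.078/2 = 0.039.
n = ln(597700/86500) / ln(1+0.039) = ln(6.90983) / 0.038259 = 50.5230 half-years
= 50.5230/2 years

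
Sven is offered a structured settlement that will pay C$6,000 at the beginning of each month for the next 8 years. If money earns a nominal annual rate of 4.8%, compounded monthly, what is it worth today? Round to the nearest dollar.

Periodic rate i = 0.048/12 = 0.004; n = 8 × 12 = 96 periods.
PV = 6000 × [1 − (1+0.004)^(−96)] / 0.004 × (1+i) = 6000 × 79.905010 = 479,430.0621
(Beginning-of-period payments → annuity-due factor ×(1+i).)

C$479,430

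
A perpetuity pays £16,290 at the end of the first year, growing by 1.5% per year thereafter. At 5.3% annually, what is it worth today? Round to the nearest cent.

PV = PMT / (i − g) = 16290 / (0.053 − 0.015) = 16290 / 0.038000 = 428,684.2105

£428,684.21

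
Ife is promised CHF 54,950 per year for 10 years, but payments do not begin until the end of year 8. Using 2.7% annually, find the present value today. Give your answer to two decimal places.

CHF 395,009.88

PV at t=7 (ordinary 10-year annuity): 54950 × a(10|0.027) = 54950 × 8.662303 = 475,993.5484
PV₀ = 475,993.5484 / (1+0.027)^7 = 475,993.5484 / 1.205017 = 395,009.8826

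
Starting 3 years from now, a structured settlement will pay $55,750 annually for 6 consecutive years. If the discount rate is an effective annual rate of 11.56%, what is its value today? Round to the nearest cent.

$186,487.89

Value one period before first payment (t=2): 55750 × [1 − (1+0.1156)^(−6)] / 0.1156 = 55750 × 4.163157 = 232,095.9893
Discount back 2 years: 232,095.9893 × (1+0.1156)^(−2) = 232,095.9893 × 0.803495 = 186,487.8854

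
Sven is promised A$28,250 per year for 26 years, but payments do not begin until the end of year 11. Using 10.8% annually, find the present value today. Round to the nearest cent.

A$87,280.02

Value one period before first payment (t=10): 28250 × [1 − (1+0.108)^(−26)] / 0.108 = 28250 × 8.615768 = 243,395.4534
Discount back 10 years: 243,395.4534 × (1+0.108)^(−10) = 243,395.4534 × 0.358593 = 87,280.0241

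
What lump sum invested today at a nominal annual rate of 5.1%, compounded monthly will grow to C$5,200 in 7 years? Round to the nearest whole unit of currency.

With 12 periods per year: i = 0.00425, n = 84.
PV = 5,200 / (1 + 0.00425)^84 = 5,200 / 1.427955 = 3,641.5707

C$3,642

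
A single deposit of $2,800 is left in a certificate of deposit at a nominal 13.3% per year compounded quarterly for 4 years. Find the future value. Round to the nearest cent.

Periodic rate i = 0.133/4 = 0.03325; n = 4 × 4 = 16 periods.
FV = PV·(1+i)^n = 2,800 × 1.687666 = 4,725.4661

$4,725.47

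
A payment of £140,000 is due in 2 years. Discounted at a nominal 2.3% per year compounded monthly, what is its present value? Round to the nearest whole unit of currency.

£133,712

i = 0.023/12 = 0.00191667 per month; n = 2·12 = 24.
PV = FV·(1+i)^(−n) = 140,000 × 0.955084 = 133,711.7615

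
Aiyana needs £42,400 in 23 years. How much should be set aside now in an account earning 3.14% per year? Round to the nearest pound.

PV = 42,400 / (1 + 0.0314)^23 = 42,400 / 2.036216 = 20,822.9345

£20,823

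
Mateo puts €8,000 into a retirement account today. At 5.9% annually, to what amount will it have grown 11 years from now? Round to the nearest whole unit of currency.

FV = PV·(1+i)^n = 8,000 × 1.878692 = 15,029.5351

€15,030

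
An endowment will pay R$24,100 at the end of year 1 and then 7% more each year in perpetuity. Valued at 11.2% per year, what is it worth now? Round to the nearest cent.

PV = PMT / (i − g) = 24100 / (0.112 − 0.07) = 24100 / 0.042000 = 573,809.5238

R$573,809.52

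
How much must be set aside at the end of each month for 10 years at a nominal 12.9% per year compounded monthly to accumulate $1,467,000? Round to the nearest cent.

Periodic rate i = 0.129/12 = 0.01075; n = 10 × 12 = 120 periods.
FV-annuity factor = 242.591878; PMT = 1.467e+06 / 242.591878 = 6,047.1934

$6,047.19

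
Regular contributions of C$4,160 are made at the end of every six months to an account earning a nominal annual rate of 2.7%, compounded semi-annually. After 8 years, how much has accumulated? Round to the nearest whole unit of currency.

C$73,743

Periodic rate i = 0.027/2 = 0.0135; n = 8 × 2 = 16 periods.
FV = 4160 × [(1+0.0135)^16 − 1] / 0.0135 = 4160 × 17.726687 = 73,743.0164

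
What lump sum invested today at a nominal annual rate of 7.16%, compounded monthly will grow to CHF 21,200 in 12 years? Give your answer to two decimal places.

i = 0.0716/12 = 0.00596667 per month; n = 12·12 = 144.
PV = 21,200 / (1 + 0.00596667)^144 = 21,200 / 2.355250 = 9,001.1677

CHF 9,001.17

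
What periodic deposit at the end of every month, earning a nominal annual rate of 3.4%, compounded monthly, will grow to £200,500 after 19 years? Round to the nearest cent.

With 12 periods per year: i = 0.00283333, n = 228.
FV-annuity factor = 319.818358; PMT = 200500 / 319.818358 = 626.9184

£626.92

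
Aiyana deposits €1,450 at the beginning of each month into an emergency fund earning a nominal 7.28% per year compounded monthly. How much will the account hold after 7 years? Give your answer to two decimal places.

€159,200.66

Periodic rate i = 0.0728/12 = 0.00606667; n = 7 × 12 = 84 periods.
FV = 1450 × [(1+0.00606667)^84 − 1] / 0.00606667 × (1+i) = 1450 × 109.793557 = 159,200.6575
Payments are at the start of each period, so multiply by (1+i).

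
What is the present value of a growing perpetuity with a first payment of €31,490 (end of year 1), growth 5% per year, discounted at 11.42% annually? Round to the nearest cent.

€490,498.44

PV = D₁/(r − g) = 31490/(0.1142 − 0.05) = 490,498.4424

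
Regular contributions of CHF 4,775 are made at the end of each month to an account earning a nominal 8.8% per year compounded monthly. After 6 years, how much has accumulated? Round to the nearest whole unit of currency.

CHF 450,765

With 12 periods per year: i = 0.00733333, n = 72.
FV = 4775 × [(1+0.00733333)^72 − 1] / 0.00733333 = 4775 × 94.401052 = 450,765.0246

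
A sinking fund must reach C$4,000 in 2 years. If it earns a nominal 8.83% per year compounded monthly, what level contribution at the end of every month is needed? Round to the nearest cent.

C$152.99

With 12 periods per year: i = 0.00735833, n = 24.
FV-annuity factor = 26.144851; PMT = 4000 / 26.144851 = 152.9938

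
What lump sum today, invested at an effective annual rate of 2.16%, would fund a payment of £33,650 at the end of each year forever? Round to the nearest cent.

£1,557,870.37

PV = C/r = 33650/0.0216 = 1,557,870.3704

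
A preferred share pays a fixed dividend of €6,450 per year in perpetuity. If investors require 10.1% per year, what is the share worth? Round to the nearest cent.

€63,861.39

PV = C/r = 6450/0.101 = 63,861.3861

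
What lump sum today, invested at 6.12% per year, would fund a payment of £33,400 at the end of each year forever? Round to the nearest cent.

£545,751.63

PV = PMT / i = 33400 / 0.0612 = 545,751.6340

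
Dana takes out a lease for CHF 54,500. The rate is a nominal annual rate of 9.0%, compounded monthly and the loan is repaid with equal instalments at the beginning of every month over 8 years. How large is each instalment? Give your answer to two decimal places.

CHF 792.49

With 12 periods per year: i = 0.0075, n = 96.
PMT = 54500 / ( [1 − (1+0.0075)^(−96)] / 0.0075 × (1+i) ) = 54500 / 68.770377 = 792.4924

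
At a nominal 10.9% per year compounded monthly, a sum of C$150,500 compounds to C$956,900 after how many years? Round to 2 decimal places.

Periodic rate i = 0.109/12 = 0.00908333.
(1+i)^n = 956900/150500 = 6.35814, so n = ln 6.35814 / ln 1.00908 = 204.5641 months
= 204.5641/12 years

17.05 years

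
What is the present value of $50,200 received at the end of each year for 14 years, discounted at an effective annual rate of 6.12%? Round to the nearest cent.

Annuity factor a(14|0.0612) = 9.226306; PV = 50200 × 9.226306 = 463,160.5610

$463,160.56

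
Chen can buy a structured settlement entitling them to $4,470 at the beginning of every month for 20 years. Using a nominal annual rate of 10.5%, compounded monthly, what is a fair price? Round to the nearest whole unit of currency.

$451,643

With 12 periods per year: i = 0.00875, n = 240.
Annuity factor a(240|0.00875) × (1+i) = 101.038694; PV = 4470 × 101.038694 = 451,642.9626
(Beginning-of-period payments → annuity-due factor ×(1+i).)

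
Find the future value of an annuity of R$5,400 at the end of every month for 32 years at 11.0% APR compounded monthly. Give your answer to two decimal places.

R$18,996,415.50

i = 0.11/12 = 0.00916667 per month; n = 32·12 = 384.
FV = PMT · [(1+i)^n − 1] / i = 5400 · 3517.854723 = 18,996,415.5032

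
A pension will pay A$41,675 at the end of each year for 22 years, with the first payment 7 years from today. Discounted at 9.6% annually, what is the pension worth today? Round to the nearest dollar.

A$217,126

PV at t=6 (ordinary 22-year annuity): 41675 × a(22|0.096) = 41675 × 9.030241 = 376,335.2956
PV₀ = 376,335.2956 / (1+0.096)^6 = 376,335.2956 / 1.733258 = 217,125.8976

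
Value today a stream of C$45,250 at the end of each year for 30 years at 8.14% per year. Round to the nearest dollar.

C$502,759

Annuity factor a(30|0.0814) = 11.110697; PV = 45250 × 11.110697 = 502,759.0485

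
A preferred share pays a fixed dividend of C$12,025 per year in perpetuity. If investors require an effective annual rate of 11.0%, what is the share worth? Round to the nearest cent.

C$109,318.18

PV = C/r = 12025/0.11 = 109,318.1818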